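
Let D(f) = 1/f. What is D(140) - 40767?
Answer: -5707379/140 ≈ -40767.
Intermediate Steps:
D(140) - 40767 = 1/140 - 40767 = -5707379/140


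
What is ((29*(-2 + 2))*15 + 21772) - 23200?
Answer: -1428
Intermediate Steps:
((29*(-2 + 2))*15 + 21772) - 23200 = ((29*0)*15 + 21772) - 23200 = (0*15 + 21772) - 23200 = (0 + 21772) - 23200 = 21772 - 23200 = -1428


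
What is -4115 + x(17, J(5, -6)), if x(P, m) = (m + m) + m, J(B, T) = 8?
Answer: -4091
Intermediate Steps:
x(P, m) = 3*m (x(P, m) = 2*m + m = 3*m)
-4115 + x(17, J(5, -6)) = -4115 + 3*8 = -4115 + 24 = -4091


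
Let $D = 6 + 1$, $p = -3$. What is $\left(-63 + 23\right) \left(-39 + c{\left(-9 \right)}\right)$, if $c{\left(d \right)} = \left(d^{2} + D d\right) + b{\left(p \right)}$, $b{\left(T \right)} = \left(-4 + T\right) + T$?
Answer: $1240$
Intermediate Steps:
$b{\left(T \right)} = -4 + 2 T$
$D = 7$
$c{\left(d \right)} = -10 + d^{2} + 7 d$ ($c{\left(d \right)} = \left(d^{2} + 7 d\right) + \left(-4 + 2 \left(-3\right)\right) = \left(d^{2} + 7 d\right) - 10 = -10 + d^{2} + 7 d$)
$\left(-63 + 23\right) \left(-39 + c{\left(-9 \right)}\right) = \left(-63 + 23\right) \left(-39 + \left(-10 + \left(-9\right)^{2} + 7 \left(-9\right)\right)\right) = - 40 \left(-39 - -8\right) = - 40 \left(-39 + 8\right) = \left(-40\right) \left(-31\right) = 1240$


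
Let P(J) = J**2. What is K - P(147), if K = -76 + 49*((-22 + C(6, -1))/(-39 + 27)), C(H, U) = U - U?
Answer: -129571/6 ≈ -21595.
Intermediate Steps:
C(H, U) = 0
K = 83/6 (K = -76 + 49*((-22 + 0)/(-39 + 27)) = -76 + 49*(-22/(-12)) = -76 + 49*(-22*(-1/12)) = -76 + 49*(11/6) = -76 + 539/6 = 83/6 ≈ 13.833)
K - P(147) = 83/6 - 1*147**2 = 83/6 - 1*21609 = 83/6 - 21609 = -129571/6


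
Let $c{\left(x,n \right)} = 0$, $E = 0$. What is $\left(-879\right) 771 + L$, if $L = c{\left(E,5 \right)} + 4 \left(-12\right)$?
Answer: $-677757$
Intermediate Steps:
$L = -48$ ($L = 0 + 4 \left(-12\right) = 0 - 48 = -48$)
$\left(-879\right) 771 + L = \left(-879\right) 771 - 48 = -677709 - 48 = -677757$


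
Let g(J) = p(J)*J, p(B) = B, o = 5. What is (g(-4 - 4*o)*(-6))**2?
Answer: 11943936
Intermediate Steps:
g(J) = J**2 (g(J) = J*J = J**2)
(g(-4 - 4*o)*(-6))**2 = ((-4 - 4*5)**2*(-6))**2 = ((-4 - 20)**2*(-6))**2 = ((-24)**2*(-6))**2 = (576*(-6))**2 = (-3456)**2 = 11943936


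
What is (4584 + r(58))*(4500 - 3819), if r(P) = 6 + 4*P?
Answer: 3283782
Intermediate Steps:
(4584 + r(58))*(4500 - 3819) = (4584 + (6 + 4*58))*(4500 - 3819) = (4584 + (6 + 232))*681 = (4584 + 238)*681 = 4822*681 = 3283782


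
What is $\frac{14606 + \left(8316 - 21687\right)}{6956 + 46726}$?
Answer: $\frac{1235}{53682} \approx 0.023006$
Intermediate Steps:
$\frac{14606 + \left(8316 - 21687\right)}{6956 + 46726} = \frac{14606 + \left(8316 - 21687\right)}{53682} = \left(14606 - 13371\right) \frac{1}{53682} = 1235 \cdot \frac{1}{53682} = \frac{1235}{53682}$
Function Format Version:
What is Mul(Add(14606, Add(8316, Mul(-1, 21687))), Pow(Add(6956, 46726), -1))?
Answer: Rational(1235, 53682) ≈ 0.023006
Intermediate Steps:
Mul(Add(14606, Add(8316, Mul(-1, 21687))), Pow(Add(6956, 46726), -1)) = Mul(Add(14606, Add(8316, -21687)), Pow(53682, -1)) = Mul(Add(14606, -13371), Rational(1, 53682)) = Mul(1235, Rational(1, 53682)) = Rational(1235, 53682)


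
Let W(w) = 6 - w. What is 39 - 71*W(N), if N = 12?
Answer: 465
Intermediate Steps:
39 - 71*W(N) = 39 - 71*(6 - 1*12) = 39 - 71*(6 - 12) = 39 - 71*(-6) = 39 + 426 = 465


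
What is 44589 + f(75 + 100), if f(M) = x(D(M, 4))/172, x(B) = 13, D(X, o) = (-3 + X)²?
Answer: 7669321/172 ≈ 44589.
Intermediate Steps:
f(M) = 13/172
44589 + f(75 + 100) = 44589 + 13/172 = 7669321/172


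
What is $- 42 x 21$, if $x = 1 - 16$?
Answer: $13230$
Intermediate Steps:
$x = -15$
$- 42 x 21 = \left(-42\right) \left(-15\right) 21 = 630 \cdot 21 = 13230$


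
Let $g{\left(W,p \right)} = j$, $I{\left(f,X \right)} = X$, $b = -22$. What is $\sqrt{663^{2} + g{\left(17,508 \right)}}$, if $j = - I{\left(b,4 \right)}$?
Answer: $\sqrt{439565} \approx 663.0$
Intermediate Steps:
$j = -4$ ($j = \left(-1\right) 4 = -4$)
$g{\left(W,p \right)} = -4$
$\sqrt{663^{2} + g{\left(17,508 \right)}} = \sqrt{663^{2} - 4} = \sqrt{439569 - 4} = \sqrt{439565}$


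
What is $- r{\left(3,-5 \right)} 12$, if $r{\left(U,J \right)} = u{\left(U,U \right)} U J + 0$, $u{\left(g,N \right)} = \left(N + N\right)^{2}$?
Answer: $6480$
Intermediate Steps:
$u{\left(g,N \right)} = 4 N^{2}$ ($u{\left(g,N \right)} = \left(2 N\right)^{2} = 4 N^{2}$)
$r{\left(U,J \right)} = 4 J U^{3}$ ($r{\left(U,J \right)} = 4 U^{2} U J + 0 = 4 U^{3} J + 0 = 4 J U^{3} + 0 = 4 J U^{3}$)
$- r{\left(3,-5 \right)} 12 = - 4 \left(-5\right) 3^{3} \cdot 12 = - 4 \left(-5\right) 27 \cdot 12 = \left(-1\right) \left(-540\right) 12 = 540 \cdot 12 = 6480$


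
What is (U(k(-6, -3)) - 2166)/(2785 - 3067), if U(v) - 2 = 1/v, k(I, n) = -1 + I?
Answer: 15149/1974 ≈ 7.6743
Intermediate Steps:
U(v) = 2 + 1/v
(U(k(-6, -3)) - 2166)/(2785 - 3067) = ((2 + 1/(-1 - 6)) - 2166)/(2785 - 3067) = ((2 + 1/(-7)) - 2166)/(-282) = ((2 - ⅐) - 2166)*(-1/282) = (13/7 - 2166)*(-1/282) = -15149/7*(-1/282) = 15149/1974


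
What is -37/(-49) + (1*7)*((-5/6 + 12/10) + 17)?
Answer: 179813/1470 ≈ 122.32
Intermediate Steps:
-37/(-49) + (1*7)*((-5/6 + 12/10) + 17) = -37*(-1/49) + 7*((-5*⅙ + 12*(⅒)) + 17) = 37/49 + 7*((-⅚ + 6/5) + 17) = 37/49 + 7*(11/30 + 17) = 37/49 + 7*(521/30) = 37/49 + 3647/30 = 179813/1470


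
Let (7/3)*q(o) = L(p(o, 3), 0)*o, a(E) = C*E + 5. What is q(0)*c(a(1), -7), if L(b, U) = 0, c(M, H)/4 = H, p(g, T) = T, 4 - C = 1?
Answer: 0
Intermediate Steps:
C = 3 (C = 4 - 1*1 = 4 - 1 = 3)
a(E) = 5 + 3*E (a(E) = 3*E + 5 = 5 + 3*E)
c(M, H) = 4*H
q(o) = 0 (q(o) = 3*(0*o)/7 = (3/7)*0 = 0)
q(0)*c(a(1), -7) = 0*(4*(-7)) = 0*(-28) = 0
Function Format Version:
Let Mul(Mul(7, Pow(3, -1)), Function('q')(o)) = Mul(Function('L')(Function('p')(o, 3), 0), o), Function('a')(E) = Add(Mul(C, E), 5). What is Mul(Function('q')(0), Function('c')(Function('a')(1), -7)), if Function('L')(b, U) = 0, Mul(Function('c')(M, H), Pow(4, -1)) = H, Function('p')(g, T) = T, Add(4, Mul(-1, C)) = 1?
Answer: 0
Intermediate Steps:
C = 3 (C = Add(4, Mul(-1, 1)) = Add(4, -1) = 3)
Function('a')(E) = Add(5, Mul(3, E)) (Function('a')(E) = Add(Mul(3, E), 5) = Add(5, Mul(3, E)))
Function('c')(M, H) = Mul(4, H)
Function('q')(o) = 0 (Function('q')(o) = Mul(Rational(3, 7), Mul(0, o)) = Mul(Rational(3, 7), 0) = 0)
Mul(Function('q')(0), Function('c')(Function('a')(1), -7)) = Mul(0, Mul(4, -7)) = Mul(0, -28) = 0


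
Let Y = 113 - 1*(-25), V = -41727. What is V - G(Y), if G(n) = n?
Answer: -41865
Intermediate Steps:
Y = 138 (Y = 113 + 25 = 138)
V - G(Y) = -41727 - 1*138 = -41727 - 138 = -41865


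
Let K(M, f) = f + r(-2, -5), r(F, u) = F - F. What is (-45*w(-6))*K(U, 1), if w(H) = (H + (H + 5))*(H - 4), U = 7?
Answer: -3150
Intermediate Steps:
r(F, u) = 0
w(H) = (-4 + H)*(5 + 2*H) (w(H) = (H + (5 + H))*(-4 + H) = (5 + 2*H)*(-4 + H) = (-4 + H)*(5 + 2*H))
K(M, f) = f (K(M, f) = f + 0 = f)
(-45*w(-6))*K(U, 1) = -45*(-20 - 3*(-6) + 2*(-6)²)*1 = -45*(-20 + 18 + 2*36)*1 = -45*(-20 + 18 + 72)*1 = -45*70*1 = -3150*1 = -3150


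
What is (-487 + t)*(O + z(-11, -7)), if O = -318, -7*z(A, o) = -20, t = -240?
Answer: 1603762/7 ≈ 2.2911e+5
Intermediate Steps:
z(A, o) = 20/7 (z(A, o) = -1/7*(-20) = 20/7)
(-487 + t)*(O + z(-11, -7)) = (-487 - 240)*(-318 + 20/7) = -727*(-2206/7) = 1603762/7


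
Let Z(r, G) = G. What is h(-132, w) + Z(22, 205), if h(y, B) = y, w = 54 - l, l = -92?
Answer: 73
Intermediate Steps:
w = 146 (w = 54 - 1*(-92) = 54 + 92 = 146)
h(-132, w) + Z(22, 205) = -132 + 205 = 73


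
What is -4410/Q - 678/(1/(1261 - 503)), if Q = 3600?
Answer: -20557009/40 ≈ -5.1393e+5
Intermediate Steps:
-4410/Q - 678/(1/(1261 - 503)) = -4410/3600 - 678/(1/(1261 - 503)) = -4410*1/3600 - 678/(1/758) = -49/40 - 678/1/758 = -49/40 - 678*758 = -49/40 - 513924 = -20557009/40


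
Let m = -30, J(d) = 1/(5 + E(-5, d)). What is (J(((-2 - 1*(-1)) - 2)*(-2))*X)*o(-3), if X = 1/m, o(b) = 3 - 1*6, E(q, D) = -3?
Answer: 1/20 ≈ 0.050000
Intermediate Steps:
J(d) = ½ (J(d) = 1/(5 - 3) = 1/2 = ½)
o(b) = -3 (o(b) = 3 - 6 = -3)
X = -1/30 (X = 1/(-30) = -1/30 ≈ -0.033333)
(J(((-2 - 1*(-1)) - 2)*(-2))*X)*o(-3) = ((½)*(-1/30))*(-3) = -1/60*(-3) = 1/20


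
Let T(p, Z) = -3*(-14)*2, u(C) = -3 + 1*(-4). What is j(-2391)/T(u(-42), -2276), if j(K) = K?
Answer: -797/28 ≈ -28.464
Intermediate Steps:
u(C) = -7 (u(C) = -3 - 4 = -7)
T(p, Z) = 84 (T(p, Z) = 42*2 = 84)
j(-2391)/T(u(-42), -2276) = -2391/84 = -2391*1/84 = -797/28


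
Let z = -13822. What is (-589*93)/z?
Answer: 54777/13822 ≈ 3.9630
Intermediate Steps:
(-589*93)/z = -589*93/(-13822) = -54777*(-1/13822) = 54777/13822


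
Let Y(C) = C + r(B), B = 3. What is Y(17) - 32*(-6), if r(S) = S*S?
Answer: 218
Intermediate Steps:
r(S) = S²
Y(C) = 9 + C (Y(C) = C + 3² = C + 9 = 9 + C)
Y(17) - 32*(-6) = (9 + 17) - 32*(-6) = 26 + 192 = 218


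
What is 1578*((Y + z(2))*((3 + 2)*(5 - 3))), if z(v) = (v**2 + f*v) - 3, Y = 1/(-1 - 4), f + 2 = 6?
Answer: 138864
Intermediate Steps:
f = 4 (f = -2 + 6 = 4)
Y = -1/5 (Y = 1/(-5) = -1/5 ≈ -0.20000)
z(v) = -3 + v**2 + 4*v (z(v) = (v**2 + 4*v) - 3 = -3 + v**2 + 4*v)
1578*((Y + z(2))*((3 + 2)*(5 - 3))) = 1578*((-1/5 + (-3 + 2**2 + 4*2))*((3 + 2)*(5 - 3))) = 1578*((-1/5 + (-3 + 4 + 8))*(5*2)) = 1578*((-1/5 + 9)*10) = 1578*((44/5)*10) = 1578*88 = 138864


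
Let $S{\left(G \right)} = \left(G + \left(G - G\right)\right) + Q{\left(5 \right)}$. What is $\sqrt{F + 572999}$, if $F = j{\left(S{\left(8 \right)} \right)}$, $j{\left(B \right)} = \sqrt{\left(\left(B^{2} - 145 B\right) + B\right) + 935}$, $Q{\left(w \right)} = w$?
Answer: $\sqrt{572999 + 16 i \sqrt{3}} \approx 756.97 + 0.018 i$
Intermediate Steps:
$S{\left(G \right)} = 5 + G$ ($S{\left(G \right)} = \left(G + \left(G - G\right)\right) + 5 = \left(G + 0\right) + 5 = G + 5 = 5 + G$)
$j{\left(B \right)} = \sqrt{935 + B^{2} - 144 B}$ ($j{\left(B \right)} = \sqrt{\left(B^{2} - 144 B\right) + 935} = \sqrt{935 + B^{2} - 144 B}$)
$F = 16 i \sqrt{3}$ ($F = \sqrt{935 + \left(5 + 8\right)^{2} - 144 \left(5 + 8\right)} = \sqrt{935 + 13^{2} - 1872} = \sqrt{935 + 169 - 1872} = \sqrt{-768} = 16 i \sqrt{3} \approx 27.713 i$)
$\sqrt{F + 572999} = \sqrt{16 i \sqrt{3} + 572999} = \sqrt{572999 + 16 i \sqrt{3}}$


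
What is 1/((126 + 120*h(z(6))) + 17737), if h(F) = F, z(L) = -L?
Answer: 1/17143 ≈ 5.8333e-5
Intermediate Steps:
1/((126 + 120*h(z(6))) + 17737) = 1/((126 + 120*(-1*6)) + 17737) = 1/((126 + 120*(-6)) + 17737) = 1/((126 - 720) + 17737) = 1/(-594 + 17737) = 1/17143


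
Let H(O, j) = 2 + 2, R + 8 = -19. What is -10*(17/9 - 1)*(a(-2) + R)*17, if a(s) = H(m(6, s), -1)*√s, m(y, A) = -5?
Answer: 4080 - 5440*I*√2/9 ≈ 4080.0 - 854.81*I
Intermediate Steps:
R = -27 (R = -8 - 19 = -27)
H(O, j) = 4
a(s) = 4*√s
-10*(17/9 - 1)*(a(-2) + R)*17 = -10*(17/9 - 1)*(4*√(-2) - 27)*17 = -10*(17*(⅑) - 1)*(4*(I*√2) - 27)*17 = -10*(17/9 - 1)*(4*I*√2 - 27)*17 = -80*(-27 + 4*I*√2)/9*17 = -10*(-24 + 32*I*√2/9)*17 = (240 - 320*I*√2/9)*17 = 4080 - 5440*I*√2/9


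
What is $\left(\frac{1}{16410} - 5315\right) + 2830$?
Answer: $- \frac{40778849}{16410} \approx -2485.0$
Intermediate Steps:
$\left(\frac{1}{16410} - 5315\right) + 2830 = - \frac{87219149}{16410} + 2830 = - \frac{40778849}{16410}$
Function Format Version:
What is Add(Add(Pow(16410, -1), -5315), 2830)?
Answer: Rational(-40778849, 16410) ≈ -2485.0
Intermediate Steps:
Add(Add(Pow(16410, -1), -5315), 2830) = Add(Add(Rational(1, 16410), -5315), 2830) = Add(Rational(-87219149, 16410), 2830) = Rational(-40778849, 16410)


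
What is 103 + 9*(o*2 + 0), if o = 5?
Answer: 193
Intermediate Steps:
103 + 9*(o*2 + 0) = 103 + 9*(5*2 + 0) = 103 + 9*(10 + 0) = 103 + 9*10 = 103 + 90 = 193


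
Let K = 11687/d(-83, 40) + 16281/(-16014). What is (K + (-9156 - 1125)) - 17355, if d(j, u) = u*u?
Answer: -117989923397/4270400 ≈ -27630.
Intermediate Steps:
d(j, u) = u²
K = 26851003/4270400 (K = 11687/(40²) + 16281/(-16014) = 11687/1600 + 16281*(-1/16014) = 11687*(1/1600) - 5427/5338 = 11687/1600 - 5427/5338 = 26851003/4270400 ≈ 6.2877)
(K + (-9156 - 1125)) - 17355 = (26851003/4270400 + (-9156 - 1125)) - 17355 = (26851003/4270400 - 10281) - 17355 = -43877131397/4270400 - 17355 = -117989923397/4270400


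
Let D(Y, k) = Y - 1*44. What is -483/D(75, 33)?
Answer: -483/31 ≈ -15.581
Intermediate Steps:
D(Y, k) = -44 + Y (D(Y, k) = Y - 44 = -44 + Y)
-483/D(75, 33) = -483/(-44 + 75) = -483/31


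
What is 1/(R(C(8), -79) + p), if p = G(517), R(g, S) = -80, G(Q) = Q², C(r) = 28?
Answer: 1/267209 ≈ 3.7424e-6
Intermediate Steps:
p = 267289 (p = 517² = 267289)
1/(R(C(8), -79) + p) = 1/(-80 + 267289) = 1/267209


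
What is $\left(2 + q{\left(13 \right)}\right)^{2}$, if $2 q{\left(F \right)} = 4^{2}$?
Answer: $100$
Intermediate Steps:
$q{\left(F \right)} = 8$ ($q{\left(F \right)} = \frac{4^{2}}{2} = \frac{1}{2} \cdot 16 = 8$)
$\left(2 + q{\left(13 \right)}\right)^{2} = \left(2 + 8\right)^{2} = 10^{2} = 100$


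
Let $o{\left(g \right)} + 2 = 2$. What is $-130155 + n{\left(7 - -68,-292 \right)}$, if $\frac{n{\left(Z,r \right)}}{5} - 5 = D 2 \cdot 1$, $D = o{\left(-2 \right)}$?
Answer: $-130130$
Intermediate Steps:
$o{\left(g \right)} = 0$ ($o{\left(g \right)} = -2 + 2 = 0$)
$D = 0$
$n{\left(Z,r \right)} = 25$ ($n{\left(Z,r \right)} = 25 + 5 \cdot 0 \cdot 2 \cdot 1 = 25 + 5 \cdot 0 \cdot 1 = 25 + 5 \cdot 0 = 25 + 0 = 25$)
$-130155 + n{\left(7 - -68,-292 \right)} = -130155 + 25 = -130130$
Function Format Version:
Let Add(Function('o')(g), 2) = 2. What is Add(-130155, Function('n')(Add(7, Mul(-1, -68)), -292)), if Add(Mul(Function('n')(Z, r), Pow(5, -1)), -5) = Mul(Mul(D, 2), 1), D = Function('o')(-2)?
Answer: -130130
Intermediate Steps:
Function('o')(g) = 0 (Function('o')(g) = Add(-2, 2) = 0)
D = 0
Function('n')(Z, r) = 25 (Function('n')(Z, r) = Add(25, Mul(5, Mul(Mul(0, 2), 1))) = Add(25, Mul(5, Mul(0, 1))) = Add(25, Mul(5, 0)) = Add(25, 0) = 25)
Add(-130155, Function('n')(Add(7, Mul(-1, -68)), -292)) = Add(-130155, 25) = -130130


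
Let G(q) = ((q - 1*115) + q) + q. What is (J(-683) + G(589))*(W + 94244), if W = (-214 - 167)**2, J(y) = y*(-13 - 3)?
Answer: 3011714900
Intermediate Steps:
J(y) = -16*y (J(y) = y*(-16) = -16*y)
G(q) = -115 + 3*q (G(q) = ((q - 115) + q) + q = ((-115 + q) + q) + q = (-115 + 2*q) + q = -115 + 3*q)
W = 145161 (W = (-381)**2 = 145161)
(J(-683) + G(589))*(W + 94244) = (-16*(-683) + (-115 + 3*589))*(145161 + 94244) = (10928 + (-115 + 1767))*239405 = (10928 + 1652)*239405 = 12580*239405 = 3011714900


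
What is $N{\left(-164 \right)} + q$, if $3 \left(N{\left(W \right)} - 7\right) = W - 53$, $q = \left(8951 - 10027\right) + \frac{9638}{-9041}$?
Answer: $- \frac{30985298}{27123} \approx -1142.4$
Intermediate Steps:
$q = - \frac{9737754}{9041}$ ($q = -1076 + 9638 \left(- \frac{1}{9041}\right) = -1076 - \frac{9638}{9041} = - \frac{9737754}{9041} \approx -1077.1$)
$N{\left(W \right)} = - \frac{32}{3} + \frac{W}{3}$ ($N{\left(W \right)} = 7 + \frac{W - 53}{3} = 7 + \frac{-53 + W}{3} = 7 + \left(- \frac{53}{3} + \frac{W}{3}\right) = - \frac{32}{3} + \frac{W}{3}$)
$N{\left(-164 \right)} + q = \left(- \frac{32}{3} + \frac{1}{3} \left(-164\right)\right) - \frac{9737754}{9041} = \left(- \frac{32}{3} - \frac{164}{3}\right) - \frac{9737754}{9041} = - \frac{196}{3} - \frac{9737754}{9041} = - \frac{30985298}{27123}$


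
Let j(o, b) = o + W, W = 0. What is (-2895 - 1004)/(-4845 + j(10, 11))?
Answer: 3899/4835 ≈ 0.80641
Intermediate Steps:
j(o, b) = o (j(o, b) = o + 0 = o)
(-2895 - 1004)/(-4845 + j(10, 11)) = (-2895 - 1004)/(-4845 + 10) = -3899/(-4835) = -3899*(-1/4835) = 3899/4835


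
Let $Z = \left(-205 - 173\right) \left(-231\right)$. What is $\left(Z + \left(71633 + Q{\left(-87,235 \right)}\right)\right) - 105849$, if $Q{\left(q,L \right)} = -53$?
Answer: $53049$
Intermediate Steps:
$Z = 87318$ ($Z = \left(-378\right) \left(-231\right) = 87318$)
$\left(Z + \left(71633 + Q{\left(-87,235 \right)}\right)\right) - 105849 = \left(87318 + \left(71633 - 53\right)\right) - 105849 = \left(87318 + 71580\right) - 105849 = 158898 - 105849 = 53049$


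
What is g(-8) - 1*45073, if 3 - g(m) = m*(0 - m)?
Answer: -45006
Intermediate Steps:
g(m) = 3 + m**2 (g(m) = 3 - m*(0 - m) = 3 - m*(-m) = 3 - (-1)*m**2 = 3 + m**2)
g(-8) - 1*45073 = (3 + (-8)**2) - 1*45073 = (3 + 64) - 45073 = 67 - 45073 = -45006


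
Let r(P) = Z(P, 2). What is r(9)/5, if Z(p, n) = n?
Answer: ⅖ ≈ 0.40000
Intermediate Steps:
r(P) = 2
r(9)/5 = 2/5 = (⅕)*2 = ⅖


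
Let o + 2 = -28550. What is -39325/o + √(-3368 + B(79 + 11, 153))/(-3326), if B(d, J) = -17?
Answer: 39325/28552 - I*√3385/3326 ≈ 1.3773 - 0.017493*I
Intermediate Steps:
o = -28552 (o = -2 - 28550 = -28552)
-39325/o + √(-3368 + B(79 + 11, 153))/(-3326) = -39325/(-28552) + √(-3368 - 17)/(-3326) = -39325*(-1/28552) + √(-3385)*(-1/3326) = 39325/28552 + (I*√3385)*(-1/3326) = 39325/28552 - I*√3385/3326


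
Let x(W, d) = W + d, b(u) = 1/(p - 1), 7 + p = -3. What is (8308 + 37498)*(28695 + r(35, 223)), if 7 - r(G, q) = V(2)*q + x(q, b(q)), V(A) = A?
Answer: 14124921384/11 ≈ 1.2841e+9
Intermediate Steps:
p = -10 (p = -7 - 3 = -10)
b(u) = -1/11 (b(u) = 1/(-10 - 1) = 1/(-11) = -1/11)
r(G, q) = 78/11 - 3*q (r(G, q) = 7 - (2*q + (q - 1/11)) = 7 - (2*q + (-1/11 + q)) = 7 - (-1/11 + 3*q) = 7 + (1/11 - 3*q) = 78/11 - 3*q)
(8308 + 37498)*(28695 + r(35, 223)) = (8308 + 37498)*(28695 + (78/11 - 3*223)) = 45806*(28695 + (78/11 - 669)) = 45806*(28695 - 7281/11) = 45806*(308364/11) = 14124921384/11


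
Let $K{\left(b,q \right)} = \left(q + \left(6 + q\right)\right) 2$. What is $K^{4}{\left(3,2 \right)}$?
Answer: $160000$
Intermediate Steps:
$K{\left(b,q \right)} = 12 + 4 q$ ($K{\left(b,q \right)} = \left(6 + 2 q\right) 2 = 12 + 4 q$)
$K^{4}{\left(3,2 \right)} = \left(12 + 4 \cdot 2\right)^{4} = \left(12 + 8\right)^{4} = 20^{4} = 160000$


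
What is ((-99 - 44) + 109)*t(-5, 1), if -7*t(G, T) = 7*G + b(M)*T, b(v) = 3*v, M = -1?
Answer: -1292/7 ≈ -184.57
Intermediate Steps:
t(G, T) = -G + 3*T/7 (t(G, T) = -(7*G + (3*(-1))*T)/7 = -(7*G - 3*T)/7 = -(-3*T + 7*G)/7 = -G + 3*T/7)
((-99 - 44) + 109)*t(-5, 1) = ((-99 - 44) + 109)*(-1*(-5) + (3/7)*1) = (-143 + 109)*(5 + 3/7) = -34*38/7 = -1292/7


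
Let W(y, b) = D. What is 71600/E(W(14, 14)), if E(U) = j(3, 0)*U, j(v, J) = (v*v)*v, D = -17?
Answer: -71600/459 ≈ -155.99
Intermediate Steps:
W(y, b) = -17
j(v, J) = v³ (j(v, J) = v²*v = v³)
E(U) = 27*U (E(U) = 3³*U = 27*U)
71600/E(W(14, 14)) = 71600/((27*(-17))) = 71600/(-459) = 71600*(-1/459) = -71600/459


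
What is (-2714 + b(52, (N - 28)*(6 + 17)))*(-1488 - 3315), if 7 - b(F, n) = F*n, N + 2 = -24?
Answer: -297195231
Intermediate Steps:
N = -26 (N = -2 - 24 = -26)
b(F, n) = 7 - F*n
(-2714 + b(52, (N - 28)*(6 + 17)))*(-1488 - 3315) = (-2714 + (7 - 1*52*(-26 - 28)*(6 + 17)))*(-1488 - 3315) = (-2714 + (7 - 1*52*(-54*23)))*(-4803) = (-2714 + (7 - 1*52*(-1242)))*(-4803) = (-2714 + (7 + 64584))*(-4803) = (-2714 + 64591)*(-4803) = 61877*(-4803) = -297195231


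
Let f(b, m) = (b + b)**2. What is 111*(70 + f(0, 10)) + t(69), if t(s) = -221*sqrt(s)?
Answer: 7770 - 221*sqrt(69) ≈ 5934.2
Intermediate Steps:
f(b, m) = 4*b**2 (f(b, m) = (2*b)**2 = 4*b**2)
111*(70 + f(0, 10)) + t(69) = 111*(70 + 4*0**2) - 221*sqrt(69) = 111*(70 + 4*0) - 221*sqrt(69) = 111*(70 + 0) - 221*sqrt(69) = 111*70 - 221*sqrt(69) = 7770 - 221*sqrt(69)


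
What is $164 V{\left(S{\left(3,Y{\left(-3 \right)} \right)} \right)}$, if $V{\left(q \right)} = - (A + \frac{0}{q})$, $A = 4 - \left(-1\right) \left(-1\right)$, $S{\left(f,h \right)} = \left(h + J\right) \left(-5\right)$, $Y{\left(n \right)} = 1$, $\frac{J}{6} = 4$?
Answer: $-492$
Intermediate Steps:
$J = 24$ ($J = 6 \cdot 4 = 24$)
$S{\left(f,h \right)} = -120 - 5 h$ ($S{\left(f,h \right)} = \left(h + 24\right) \left(-5\right) = \left(24 + h\right) \left(-5\right) = -120 - 5 h$)
$A = 3$ ($A = 4 - 1 = 3$)
$V{\left(q \right)} = -3$ ($V{\left(q \right)} = - (3 + \frac{0}{q}) = - (3 + 0) = \left(-1\right) 3 = -3$)
$164 V{\left(S{\left(3,Y{\left(-3 \right)} \right)} \right)} = 164 \left(-3\right) = -492$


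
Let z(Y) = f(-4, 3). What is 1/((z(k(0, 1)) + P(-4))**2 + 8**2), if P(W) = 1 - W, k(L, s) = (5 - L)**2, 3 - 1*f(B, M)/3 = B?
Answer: 1/740 ≈ 0.0013514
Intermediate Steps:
f(B, M) = 9 - 3*B
z(Y) = 21 (z(Y) = 9 - 3*(-4) = 9 + 12 = 21)
1/((z(k(0, 1)) + P(-4))**2 + 8**2) = 1/((21 + (1 - 1*(-4)))**2 + 8**2) = 1/((21 + (1 + 4))**2 + 64) = 1/((21 + 5)**2 + 64) = 1/(26**2 + 64) = 1/(676 + 64) = 1/740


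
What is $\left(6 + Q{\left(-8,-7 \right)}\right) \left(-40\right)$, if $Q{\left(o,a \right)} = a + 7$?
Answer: $-240$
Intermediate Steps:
$Q{\left(o,a \right)} = 7 + a$
$\left(6 + Q{\left(-8,-7 \right)}\right) \left(-40\right) = \left(6 + \left(7 - 7\right)\right) \left(-40\right) = \left(6 + 0\right) \left(-40\right) = 6 \left(-40\right) = -240$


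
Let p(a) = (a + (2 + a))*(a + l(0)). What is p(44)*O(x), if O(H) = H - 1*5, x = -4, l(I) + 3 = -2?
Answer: -31590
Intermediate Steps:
l(I) = -5 (l(I) = -3 - 2 = -5)
O(H) = -5 + H (O(H) = H - 5 = -5 + H)
p(a) = (-5 + a)*(2 + 2*a) (p(a) = (a + (2 + a))*(a - 5) = (2 + 2*a)*(-5 + a) = (-5 + a)*(2 + 2*a))
p(44)*O(x) = (-10 - 8*44 + 2*44**2)*(-5 - 4) = (-10 - 352 + 2*1936)*(-9) = (-10 - 352 + 3872)*(-9) = 3510*(-9) = -31590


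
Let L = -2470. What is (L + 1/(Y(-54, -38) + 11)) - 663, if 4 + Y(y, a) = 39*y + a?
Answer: -6695222/2137 ≈ -3133.0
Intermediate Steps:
Y(y, a) = -4 + a + 39*y (Y(y, a) = -4 + (39*y + a) = -4 + (a + 39*y) = -4 + a + 39*y)
(L + 1/(Y(-54, -38) + 11)) - 663 = (-2470 + 1/((-4 - 38 + 39*(-54)) + 11)) - 663 = (-2470 + 1/((-4 - 38 - 2106) + 11)) - 663 = (-2470 + 1/(-2148 + 11)) - 663 = (-2470 + 1/(-2137)) - 663 = (-2470 - 1/2137) - 663 = -5278391/2137 - 663 = -6695222/2137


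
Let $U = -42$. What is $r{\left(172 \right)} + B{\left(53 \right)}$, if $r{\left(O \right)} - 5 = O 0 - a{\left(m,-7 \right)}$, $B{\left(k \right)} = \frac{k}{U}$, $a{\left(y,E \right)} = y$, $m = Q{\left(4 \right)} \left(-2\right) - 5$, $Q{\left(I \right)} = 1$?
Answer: $\frac{451}{42} \approx 10.738$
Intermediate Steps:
$m = -7$ ($m = 1 \left(-2\right) - 5 = -2 - 5 = -7$)
$B{\left(k \right)} = - \frac{k}{42}$ ($B{\left(k \right)} = \frac{k}{-42} = k \left(- \frac{1}{42}\right) = - \frac{k}{42}$)
$r{\left(O \right)} = 12$ ($r{\left(O \right)} = 5 + \left(O 0 - -7\right) = 5 + \left(0 + 7\right) = 5 + 7 = 12$)
$r{\left(172 \right)} + B{\left(53 \right)} = 12 - \frac{53}{42} = \frac{451}{42}$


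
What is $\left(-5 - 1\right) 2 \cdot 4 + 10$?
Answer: $-38$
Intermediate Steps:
$\left(-5 - 1\right) 2 \cdot 4 + 10 = \left(-6\right) 2 \cdot 4 + 10 = \left(-12\right) 4 + 10 = -48 + 10 = -38$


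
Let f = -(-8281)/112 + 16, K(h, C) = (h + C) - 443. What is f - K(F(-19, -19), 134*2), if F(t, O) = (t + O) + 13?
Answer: 4639/16 ≈ 289.94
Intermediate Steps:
F(t, O) = 13 + O + t (F(t, O) = (O + t) + 13 = 13 + O + t)
K(h, C) = -443 + C + h (K(h, C) = (C + h) - 443 = -443 + C + h)
f = 1439/16 (f = -(-8281)/112 + 16 = -91*(-13/16) + 16 = 1183/16 + 16 = 1439/16 ≈ 89.938)
f - K(F(-19, -19), 134*2) = 1439/16 - (-443 + 134*2 + (13 - 19 - 19)) = 1439/16 - (-443 + 268 - 25) = 1439/16 - 1*(-200) = 1439/16 + 200 = 4639/16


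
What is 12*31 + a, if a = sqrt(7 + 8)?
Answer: 372 + sqrt(15) ≈ 375.87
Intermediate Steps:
a = sqrt(15) ≈ 3.8730
12*31 + a = 12*31 + sqrt(15) = 372 + sqrt(15)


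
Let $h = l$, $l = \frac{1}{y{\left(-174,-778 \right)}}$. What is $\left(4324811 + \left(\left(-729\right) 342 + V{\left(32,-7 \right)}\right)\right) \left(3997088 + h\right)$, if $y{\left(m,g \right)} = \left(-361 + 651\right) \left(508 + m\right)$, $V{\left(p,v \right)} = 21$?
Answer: $\frac{788933809841563517}{48430} \approx 1.629 \cdot 10^{13}$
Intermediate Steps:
$y{\left(m,g \right)} = 147320 + 290 m$ ($y{\left(m,g \right)} = 290 \left(508 + m\right) = 147320 + 290 m$)
$l = \frac{1}{96860}$ ($l = \frac{1}{147320 + 290 \left(-174\right)} = \frac{1}{147320 - 50460} = \frac{1}{96860} \approx 1.0324 \cdot 10^{-5}$)
$h = \frac{1}{96860} \approx 1.0324 \cdot 10^{-5}$
$\left(4324811 + \left(\left(-729\right) 342 + V{\left(32,-7 \right)}\right)\right) \left(3997088 + h\right) = \left(4324811 + \left(\left(-729\right) 342 + 21\right)\right) \left(3997088 + \frac{1}{96860}\right) = \left(4324811 + \left(-249318 + 21\right)\right) \frac{387157943681}{96860} = \left(4324811 - 249297\right) \frac{387157943681}{96860} = 4075514 \cdot \frac{387157943681}{96860} = \frac{788933809841563517}{48430}$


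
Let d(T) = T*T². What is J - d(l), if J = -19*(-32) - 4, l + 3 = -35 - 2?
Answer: 64604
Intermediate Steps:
l = -40 (l = -3 + (-35 - 2) = -3 - 37 = -40)
d(T) = T³
J = 604 (J = 608 - 4 = 604)
J - d(l) = 604 - 1*(-40)³ = 604 - 1*(-64000) = 604 + 64000 = 64604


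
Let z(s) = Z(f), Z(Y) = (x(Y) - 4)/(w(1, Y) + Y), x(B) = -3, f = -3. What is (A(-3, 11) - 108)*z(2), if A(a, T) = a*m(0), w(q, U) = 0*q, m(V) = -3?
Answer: -231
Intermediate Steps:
w(q, U) = 0
A(a, T) = -3*a (A(a, T) = a*(-3) = -3*a)
Z(Y) = -7/Y (Z(Y) = (-3 - 4)/(0 + Y) = -7/Y)
z(s) = 7/3 (z(s) = -7/(-3) = -7*(-1/3) = 7/3)
(A(-3, 11) - 108)*z(2) = (-3*(-3) - 108)*(7/3) = (9 - 108)*(7/3) = -99*7/3 = -231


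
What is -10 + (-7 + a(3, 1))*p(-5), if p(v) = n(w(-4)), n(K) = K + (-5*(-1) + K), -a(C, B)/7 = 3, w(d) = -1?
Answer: -94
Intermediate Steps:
a(C, B) = -21 (a(C, B) = -7*3 = -21)
n(K) = 5 + 2*K (n(K) = K + (5 + K) = 5 + 2*K)
p(v) = 3 (p(v) = 5 + 2*(-1) = 5 - 2 = 3)
-10 + (-7 + a(3, 1))*p(-5) = -10 + (-7 - 21)*3 = -10 - 28*3 = -10 - 84 = -94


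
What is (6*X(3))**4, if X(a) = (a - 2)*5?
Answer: 810000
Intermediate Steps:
X(a) = -10 + 5*a (X(a) = (-2 + a)*5 = -10 + 5*a)
(6*X(3))**4 = (6*(-10 + 5*3))**4 = (6*(-10 + 15))**4 = (6*5)**4 = 30**4 = 810000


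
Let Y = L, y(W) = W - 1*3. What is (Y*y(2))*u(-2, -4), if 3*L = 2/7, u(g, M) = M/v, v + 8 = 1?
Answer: -8/147 ≈ -0.054422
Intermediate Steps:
v = -7 (v = -8 + 1 = -7)
u(g, M) = -M/7 (u(g, M) = M/(-7) = M*(-⅐) = -M/7)
L = 2/21 (L = (2/7)/3 = (2*(⅐))/3 = (⅓)*(2/7) = 2/21 ≈ 0.095238)
y(W) = -3 + W (y(W) = W - 3 = -3 + W)
Y = 2/21 ≈ 0.095238
(Y*y(2))*u(-2, -4) = (2*(-3 + 2)/21)*(-⅐*(-4)) = ((2/21)*(-1))*(4/7) = -2/21*4/7 = -8/147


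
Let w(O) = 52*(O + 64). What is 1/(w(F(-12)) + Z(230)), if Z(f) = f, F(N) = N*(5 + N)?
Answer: 1/7926 ≈ 0.00012617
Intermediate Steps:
w(O) = 3328 + 52*O (w(O) = 52*(64 + O) = 3328 + 52*O)
1/(w(F(-12)) + Z(230)) = 1/((3328 + 52*(-12*(5 - 12))) + 230) = 1/((3328 + 52*(-12*(-7))) + 230) = 1/((3328 + 52*84) + 230) = 1/((3328 + 4368) + 230) = 1/(7696 + 230) = 1/7926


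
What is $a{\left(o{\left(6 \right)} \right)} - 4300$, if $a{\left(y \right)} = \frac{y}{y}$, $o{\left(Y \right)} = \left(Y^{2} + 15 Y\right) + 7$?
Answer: $-4299$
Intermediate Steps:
$o{\left(Y \right)} = 7 + Y^{2} + 15 Y$
$a{\left(y \right)} = 1$
$a{\left(o{\left(6 \right)} \right)} - 4300 = 1 - 4300 = -4299$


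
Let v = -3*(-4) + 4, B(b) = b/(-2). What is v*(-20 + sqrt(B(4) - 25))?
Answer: -320 + 48*I*sqrt(3) ≈ -320.0 + 83.138*I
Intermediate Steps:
B(b) = -b/2 (B(b) = b*(-1/2) = -b/2)
v = 16 (v = 12 + 4 = 16)
v*(-20 + sqrt(B(4) - 25)) = 16*(-20 + sqrt(-1/2*4 - 25)) = 16*(-20 + sqrt(-2 - 25)) = 16*(-20 + sqrt(-27)) = 16*(-20 + 3*I*sqrt(3)) = -320 + 48*I*sqrt(3)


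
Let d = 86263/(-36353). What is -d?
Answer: 86263/36353 ≈ 2.3729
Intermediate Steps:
d = -86263/36353 (d = 86263*(-1/36353) = -86263/36353 ≈ -2.3729)
-d = -1*(-86263/36353) = 86263/36353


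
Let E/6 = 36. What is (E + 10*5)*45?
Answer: 11970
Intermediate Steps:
E = 216 (E = 6*36 = 216)
(E + 10*5)*45 = (216 + 10*5)*45 = (216 + 50)*45 = 266*45 = 11970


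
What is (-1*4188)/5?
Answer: -4188/5 ≈ -837.60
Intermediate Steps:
(-1*4188)/5 = (1/5)*(-4188) = -4188/5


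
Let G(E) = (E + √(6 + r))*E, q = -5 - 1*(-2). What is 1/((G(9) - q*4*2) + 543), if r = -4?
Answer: 4/2591 - √2/46638 ≈ 0.0015135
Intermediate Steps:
q = -3 (q = -5 + 2 = -3)
G(E) = E*(E + √2) (G(E) = (E + √(6 - 4))*E = (E + √2)*E = E*(E + √2))
1/((G(9) - q*4*2) + 543) = 1/((9*(9 + √2) - (-3*4)*2) + 543) = 1/(((81 + 9*√2) - (-12)*2) + 543) = 1/(((81 + 9*√2) - 1*(-24)) + 543) = 1/(((81 + 9*√2) + 24) + 543) = 1/((105 + 9*√2) + 543) = 1/(648 + 9*√2)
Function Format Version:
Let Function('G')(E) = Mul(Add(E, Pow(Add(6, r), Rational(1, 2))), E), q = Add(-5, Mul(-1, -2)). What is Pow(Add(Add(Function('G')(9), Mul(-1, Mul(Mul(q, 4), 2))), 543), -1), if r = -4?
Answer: Add(Rational(4, 2591), Mul(Rational(-1, 46638), Pow(2, Rational(1, 2)))) ≈ 0.0015135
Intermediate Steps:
q = -3 (q = Add(-5, 2) = -3)
Function('G')(E) = Mul(E, Add(E, Pow(2, Rational(1, 2)))) (Function('G')(E) = Mul(Add(E, Pow(Add(6, -4), Rational(1, 2))), E) = Mul(Add(E, Pow(2, Rational(1, 2))), E) = Mul(E, Add(E, Pow(2, Rational(1, 2)))))
Pow(Add(Add(Function('G')(9), Mul(-1, Mul(Mul(q, 4), 2))), 543), -1) = Pow(Add(Add(Mul(9, Add(9, Pow(2, Rational(1, 2)))), Mul(-1, Mul(Mul(-3, 4), 2))), 543), -1) = Pow(Add(Add(Add(81, Mul(9, Pow(2, Rational(1, 2)))), Mul(-1, Mul(-12, 2))), 543), -1) = Pow(Add(Add(Add(81, Mul(9, Pow(2, Rational(1, 2)))), Mul(-1, -24)), 543), -1) = Pow(Add(Add(Add(81, Mul(9, Pow(2, Rational(1, 2)))), 24), 543), -1) = Pow(Add(Add(105, Mul(9, Pow(2, Rational(1, 2)))), 543), -1) = Pow(Add(648, Mul(9, Pow(2, Rational(1, 2)))), -1)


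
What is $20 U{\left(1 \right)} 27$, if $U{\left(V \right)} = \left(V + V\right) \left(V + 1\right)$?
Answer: $2160$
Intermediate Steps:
$U{\left(V \right)} = 2 V \left(1 + V\right)$
$20 U{\left(1 \right)} 27 = 20 \cdot 2 \cdot 1 \left(1 + 1\right) 27 = 20 \cdot 2 \cdot 1 \cdot 2 \cdot 27 = 20 \cdot 4 \cdot 27 = 80 \cdot 27 = 2160$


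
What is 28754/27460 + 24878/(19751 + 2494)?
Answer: 132278261/61084770 ≈ 2.1655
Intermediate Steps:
28754/27460 + 24878/(19751 + 2494) = 28754*(1/27460) + 24878/22245 = 14377/13730 + 24878*(1/22245) = 14377/13730 + 24878/22245 = 132278261/61084770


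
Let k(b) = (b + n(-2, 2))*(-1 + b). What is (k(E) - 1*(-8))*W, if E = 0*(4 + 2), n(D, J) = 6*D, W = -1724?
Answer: -34480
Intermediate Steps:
E = 0 (E = 0*6 = 0)
k(b) = (-1 + b)*(-12 + b) (k(b) = (b + 6*(-2))*(-1 + b) = (b - 12)*(-1 + b) = (-12 + b)*(-1 + b) = (-1 + b)*(-12 + b))
(k(E) - 1*(-8))*W = ((12 + 0**2 - 13*0) - 1*(-8))*(-1724) = ((12 + 0 + 0) + 8)*(-1724) = (12 + 8)*(-1724) = 20*(-1724) = -34480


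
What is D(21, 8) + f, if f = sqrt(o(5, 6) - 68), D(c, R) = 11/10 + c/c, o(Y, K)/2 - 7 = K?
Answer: 21/10 + I*sqrt(42) ≈ 2.1 + 6.4807*I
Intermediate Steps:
o(Y, K) = 14 + 2*K
D(c, R) = 21/10 (D(c, R) = 11*(1/10) + 1 = 11/10 + 1 = 21/10)
f = I*sqrt(42) (f = sqrt((14 + 2*6) - 68) = sqrt((14 + 12) - 68) = sqrt(26 - 68) = sqrt(-42) = I*sqrt(42) ≈ 6.4807*I)
D(21, 8) + f = 21/10 + I*sqrt(42)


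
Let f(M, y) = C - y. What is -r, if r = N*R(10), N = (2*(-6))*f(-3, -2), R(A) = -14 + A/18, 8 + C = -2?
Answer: 3872/3 ≈ 1290.7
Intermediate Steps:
C = -10 (C = -8 - 2 = -10)
R(A) = -14 + A/18 (R(A) = -14 + A*(1/18) = -14 + A/18)
f(M, y) = -10 - y
N = 96 (N = (2*(-6))*(-10 - 1*(-2)) = -12*(-10 + 2) = -12*(-8) = 96)
r = -3872/3 (r = 96*(-14 + (1/18)*10) = 96*(-14 + 5/9) = 96*(-121/9) = -3872/3 ≈ -1290.7)
-r = -1*(-3872/3) = 3872/3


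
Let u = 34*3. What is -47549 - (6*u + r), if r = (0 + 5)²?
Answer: -48186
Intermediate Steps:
r = 25 (r = 5² = 25)
u = 102
-47549 - (6*u + r) = -47549 - (6*102 + 25) = -47549 - (612 + 25) = -47549 - 1*637 = -47549 - 637 = -48186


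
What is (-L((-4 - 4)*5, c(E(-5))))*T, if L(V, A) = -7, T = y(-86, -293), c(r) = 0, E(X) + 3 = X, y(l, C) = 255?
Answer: 1785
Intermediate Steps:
E(X) = -3 + X
T = 255
(-L((-4 - 4)*5, c(E(-5))))*T = -1*(-7)*255 = 7*255 = 1785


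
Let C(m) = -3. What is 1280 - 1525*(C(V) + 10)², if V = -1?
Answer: -73445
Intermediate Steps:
1280 - 1525*(C(V) + 10)² = 1280 - 1525*(-3 + 10)² = 1280 - 1525*7² = 1280 - 1525*49 = 1280 - 74725 = -73445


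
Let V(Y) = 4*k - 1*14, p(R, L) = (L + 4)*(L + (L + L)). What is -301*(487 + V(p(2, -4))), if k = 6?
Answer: -149597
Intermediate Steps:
p(R, L) = 3*L*(4 + L) (p(R, L) = (4 + L)*(L + 2*L) = (4 + L)*(3*L) = 3*L*(4 + L))
V(Y) = 10 (V(Y) = 4*6 - 1*14 = 24 - 14 = 10)
-301*(487 + V(p(2, -4))) = -301*(487 + 10) = -301*497 = -149597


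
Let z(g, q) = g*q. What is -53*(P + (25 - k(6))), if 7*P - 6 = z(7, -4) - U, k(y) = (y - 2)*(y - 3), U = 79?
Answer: 530/7 ≈ 75.714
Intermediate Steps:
k(y) = (-3 + y)*(-2 + y) (k(y) = (-2 + y)*(-3 + y) = (-3 + y)*(-2 + y))
P = -101/7 (P = 6/7 + (7*(-4) - 1*79)/7 = 6/7 + (-28 - 79)/7 = 6/7 + (1/7)*(-107) = 6/7 - 107/7 = -101/7 ≈ -14.429)
-53*(P + (25 - k(6))) = -53*(-101/7 + (25 - (6 + 6**2 - 5*6))) = -53*(-101/7 + (25 - (6 + 36 - 30))) = -53*(-101/7 + (25 - 1*12)) = -53*(-101/7 + (25 - 12)) = -53*(-101/7 + 13) = -53*(-10/7) = 530/7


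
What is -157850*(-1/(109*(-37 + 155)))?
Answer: 78925/6431 ≈ 12.273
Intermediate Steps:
-157850*(-1/(109*(-37 + 155))) = -157850/(118*(-109)) = -157850/(-12862) = -157850*(-1/12862) = 78925/6431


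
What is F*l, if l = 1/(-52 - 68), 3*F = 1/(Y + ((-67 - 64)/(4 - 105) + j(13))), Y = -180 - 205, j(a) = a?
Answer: 101/13478760 ≈ 7.4933e-6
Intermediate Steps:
Y = -385
F = -101/112323 (F = 1/(3*(-385 + ((-67 - 64)/(4 - 105) + 13))) = 1/(3*(-385 + (-131/(-101) + 13))) = 1/(3*(-385 + (-131*(-1/101) + 13))) = 1/(3*(-385 + (131/101 + 13))) = 1/(3*(-385 + 1444/101)) = 1/(3*(-37441/101)) = (⅓)*(-101/37441) = -101/112323 ≈ -0.00089919)
l = -1/120 (l = 1/(-120) = -1/120 ≈ -0.0083333)
F*l = -101/112323*(-1/120) = 101/13478760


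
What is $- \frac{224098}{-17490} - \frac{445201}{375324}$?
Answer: $\frac{12720465377}{1094069460} \approx 11.627$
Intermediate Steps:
$- \frac{224098}{-17490} - \frac{445201}{375324} = \left(-224098\right) \left(- \frac{1}{17490}\right) - \frac{445201}{375324} = \frac{112049}{8745} - \frac{445201}{375324} = \frac{12720465377}{1094069460}$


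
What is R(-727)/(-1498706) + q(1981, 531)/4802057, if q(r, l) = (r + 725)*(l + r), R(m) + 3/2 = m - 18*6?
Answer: 20382857983825/14393743276484 ≈ 1.4161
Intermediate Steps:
R(m) = -219/2 + m (R(m) = -3/2 + (m - 18*6) = -3/2 + (m - 108) = -3/2 + (-108 + m) = -219/2 + m)
q(r, l) = (725 + r)*(l + r)
R(-727)/(-1498706) + q(1981, 531)/4802057 = (-219/2 - 727)/(-1498706) + (1981**2 + 725*531 + 725*1981 + 531*1981)/4802057 = -1673/2*(-1/1498706) + (3924361 + 384975 + 1436225 + 1051911)*(1/4802057) = 1673/2997412 + 6797472*(1/4802057) = 1673/2997412 + 6797472/4802057 = 20382857983825/14393743276484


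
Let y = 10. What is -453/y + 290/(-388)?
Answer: -22333/485 ≈ -46.047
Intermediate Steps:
-453/y + 290/(-388) = -453/10 + 290/(-388) = -453*⅒ + 290*(-1/388) = -453/10 - 145/194 = -22333/485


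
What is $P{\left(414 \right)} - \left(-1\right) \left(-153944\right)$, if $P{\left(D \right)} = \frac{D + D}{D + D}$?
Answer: $-153943$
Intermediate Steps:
$P{\left(D \right)} = 1$ ($P{\left(D \right)} = \frac{2 D}{2 D} = 2 D \frac{1}{2 D} = 1$)
$P{\left(414 \right)} - \left(-1\right) \left(-153944\right) = 1 - \left(-1\right) \left(-153944\right) = 1 - 153944 = -153943$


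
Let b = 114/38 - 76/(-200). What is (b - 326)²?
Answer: 260209161/2500 ≈ 1.0408e+5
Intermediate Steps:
b = 169/50 (b = 114*(1/38) - 76*(-1/200) = 3 + 19/50 = 169/50 ≈ 3.3800)
(b - 326)² = (169/50 - 326)² = (-16131/50)² = 260209161/2500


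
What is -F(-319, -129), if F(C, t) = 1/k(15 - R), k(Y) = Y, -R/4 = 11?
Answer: -1/59 ≈ -0.016949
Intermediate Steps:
R = -44 (R = -4*11 = -44)
F(C, t) = 1/59 (F(C, t) = 1/(15 - 1*(-44)) = 1/(15 + 44) = 1/59)
-F(-319, -129) = -1*1/59 = -1/59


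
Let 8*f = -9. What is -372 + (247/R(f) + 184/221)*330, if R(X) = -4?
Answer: -9049839/442 ≈ -20475.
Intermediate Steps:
f = -9/8 (f = (⅛)*(-9) = -9/8 ≈ -1.1250)
-372 + (247/R(f) + 184/221)*330 = -372 + (247/(-4) + 184/221)*330 = -372 + (247*(-¼) + 184*(1/221))*330 = -372 + (-247/4 + 184/221)*330 = -372 - 53851/884*330 = -372 - 8885415/442 = -9049839/442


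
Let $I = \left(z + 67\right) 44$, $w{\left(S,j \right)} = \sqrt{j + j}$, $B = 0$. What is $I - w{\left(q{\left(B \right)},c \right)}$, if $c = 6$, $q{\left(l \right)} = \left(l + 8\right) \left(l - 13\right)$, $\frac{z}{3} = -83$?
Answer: $-8008 - 2 \sqrt{3} \approx -8011.5$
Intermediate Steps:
$z = -249$ ($z = 3 \left(-83\right) = -249$)
$q{\left(l \right)} = \left(-13 + l\right) \left(8 + l\right)$ ($q{\left(l \right)} = \left(8 + l\right) \left(-13 + l\right) = \left(-13 + l\right) \left(8 + l\right)$)
$w{\left(S,j \right)} = \sqrt{2} \sqrt{j}$ ($w{\left(S,j \right)} = \sqrt{2 j} = \sqrt{2} \sqrt{j}$)
$I = -8008$ ($I = \left(-249 + 67\right) 44 = \left(-182\right) 44 = -8008$)
$I - w{\left(q{\left(B \right)},c \right)} = -8008 - \sqrt{2} \sqrt{6} = -8008 - 2 \sqrt{3}$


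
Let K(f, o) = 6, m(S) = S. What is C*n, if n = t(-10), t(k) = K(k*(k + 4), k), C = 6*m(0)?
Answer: 0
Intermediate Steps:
C = 0 (C = 6*0 = 0)
t(k) = 6
n = 6
C*n = 0*6 = 0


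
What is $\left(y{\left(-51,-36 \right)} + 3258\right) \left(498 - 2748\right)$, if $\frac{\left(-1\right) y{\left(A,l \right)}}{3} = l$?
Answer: $-7573500$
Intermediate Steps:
$y{\left(A,l \right)} = - 3 l$
$\left(y{\left(-51,-36 \right)} + 3258\right) \left(498 - 2748\right) = \left(\left(-3\right) \left(-36\right) + 3258\right) \left(498 - 2748\right) = \left(108 + 3258\right) \left(498 - 2748\right) = 3366 \left(-2250\right) = -7573500$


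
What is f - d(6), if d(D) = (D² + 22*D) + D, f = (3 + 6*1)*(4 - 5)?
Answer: -183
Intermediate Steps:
f = -9 (f = (3 + 6)*(-1) = 9*(-1) = -9)
d(D) = D² + 23*D
f - d(6) = -9 - 6*(23 + 6) = -9 - 6*29 = -9 - 1*174 = -9 - 174 = -183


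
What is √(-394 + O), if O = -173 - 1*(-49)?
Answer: I*√518 ≈ 22.76*I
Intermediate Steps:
O = -124 (O = -173 + 49 = -124)
√(-394 + O) = √(-394 - 124) = √(-518) = I*√518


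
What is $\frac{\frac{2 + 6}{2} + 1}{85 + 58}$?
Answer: $\frac{5}{143} \approx 0.034965$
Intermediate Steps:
$\frac{\frac{2 + 6}{2} + 1}{85 + 58} = \frac{8 \cdot \frac{1}{2} + 1}{143} = \frac{4 + 1}{143} = \frac{1}{143} \cdot 5 = \frac{5}{143}$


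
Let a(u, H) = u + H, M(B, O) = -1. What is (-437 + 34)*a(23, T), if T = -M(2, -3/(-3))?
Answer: -9672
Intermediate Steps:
T = 1 (T = -1*(-1) = 1)
a(u, H) = H + u
(-437 + 34)*a(23, T) = (-437 + 34)*(1 + 23) = -403*24 = -9672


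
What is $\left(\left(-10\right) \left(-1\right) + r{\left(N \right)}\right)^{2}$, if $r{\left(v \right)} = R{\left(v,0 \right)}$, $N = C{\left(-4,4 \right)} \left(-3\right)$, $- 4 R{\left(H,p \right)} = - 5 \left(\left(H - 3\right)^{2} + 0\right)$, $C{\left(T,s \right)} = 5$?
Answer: $172225$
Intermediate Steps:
$R{\left(H,p \right)} = \frac{5 \left(-3 + H\right)^{2}}{4}$ ($R{\left(H,p \right)} = - \frac{\left(-5\right) \left(\left(H - 3\right)^{2} + 0\right)}{4} = - \frac{\left(-5\right) \left(\left(-3 + H\right)^{2} + 0\right)}{4} = - \frac{\left(-5\right) \left(-3 + H\right)^{2}}{4} = \frac{5 \left(-3 + H\right)^{2}}{4}$)
$N = -15$ ($N = 5 \left(-3\right) = -15$)
$r{\left(v \right)} = \frac{5 \left(-3 + v\right)^{2}}{4}$
$\left(\left(-10\right) \left(-1\right) + r{\left(N \right)}\right)^{2} = \left(\left(-10\right) \left(-1\right) + \frac{5 \left(-3 - 15\right)^{2}}{4}\right)^{2} = \left(10 + \frac{5 \left(-18\right)^{2}}{4}\right)^{2} = \left(10 + \frac{5}{4} \cdot 324\right)^{2} = \left(10 + 405\right)^{2} = 415^{2} = 172225$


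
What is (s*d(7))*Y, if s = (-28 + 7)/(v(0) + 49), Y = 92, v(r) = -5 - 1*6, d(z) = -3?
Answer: 2898/19 ≈ 152.53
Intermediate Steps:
v(r) = -11 (v(r) = -5 - 6 = -11)
s = -21/38 (s = (-28 + 7)/(-11 + 49) = -21/38 ≈ -0.55263)
(s*d(7))*Y = -21/38*(-3)*92 = (63/38)*92 = 2898/19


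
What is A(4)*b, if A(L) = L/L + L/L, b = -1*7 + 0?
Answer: -14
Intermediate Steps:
b = -7 (b = -7 + 0 = -7)
A(L) = 2 (A(L) = 1 + 1 = 2)
A(4)*b = 2*(-7) = -14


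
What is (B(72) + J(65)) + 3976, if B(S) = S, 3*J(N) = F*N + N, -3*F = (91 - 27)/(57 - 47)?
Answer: 36211/9 ≈ 4023.4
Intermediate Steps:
F = -32/15 (F = -(91 - 27)/(3*(57 - 47)) = -64/(3*10) = -⅓*32/5 = -32/15 ≈ -2.1333)
J(N) = -17*N/45 (J(N) = (-32*N/15 + N)/3 = (-17*N/15)/3 = -17*N/45)
(B(72) + J(65)) + 3976 = (72 - 17/45*65) + 3976 = (72 - 221/9) + 3976 = 427/9 + 3976 = 36211/9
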